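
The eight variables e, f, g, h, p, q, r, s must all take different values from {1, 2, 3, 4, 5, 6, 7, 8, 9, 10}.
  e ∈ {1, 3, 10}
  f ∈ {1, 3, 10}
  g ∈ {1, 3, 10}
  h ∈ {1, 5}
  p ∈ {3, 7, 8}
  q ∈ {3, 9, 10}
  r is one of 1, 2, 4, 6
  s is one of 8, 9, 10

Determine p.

7

e, f, g share exactly the 3 values {1, 3, 10}; by pigeonhole those values go to them, so strike 1, 3, 10 from h, p, q, r, s.
h's domain is down to {5}, so h = 5.
q's domain is down to {9}, so q = 9. So s can't be 9.
s must be 8 (only option left). Eliminate 8 elsewhere: p.
So p = 7.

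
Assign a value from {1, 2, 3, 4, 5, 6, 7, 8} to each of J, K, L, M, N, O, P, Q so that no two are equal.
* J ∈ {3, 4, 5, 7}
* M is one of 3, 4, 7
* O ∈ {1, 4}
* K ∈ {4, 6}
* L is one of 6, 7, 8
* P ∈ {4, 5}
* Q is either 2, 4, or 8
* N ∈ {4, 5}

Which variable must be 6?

K

The 8 variables draw from only 8 values {1, 2, 3, 4, 5, 6, 7, 8}, so each is used; only O can be 1, hence O = 1.
The 7 still-open variables together cover exactly {2, 3, 4, 5, 6, 7, 8} — 7 values for 7 variables — and 2 appears only in Q's list, so Q = 2.
The 6 still-open variables draw from only 6 values {3, 4, 5, 6, 7, 8}, so each is used; only L can be 8, hence L = 8.
The 5 still-open variables draw from only 5 values {3, 4, 5, 6, 7}, so each is used; only K can be 6, hence K = 6.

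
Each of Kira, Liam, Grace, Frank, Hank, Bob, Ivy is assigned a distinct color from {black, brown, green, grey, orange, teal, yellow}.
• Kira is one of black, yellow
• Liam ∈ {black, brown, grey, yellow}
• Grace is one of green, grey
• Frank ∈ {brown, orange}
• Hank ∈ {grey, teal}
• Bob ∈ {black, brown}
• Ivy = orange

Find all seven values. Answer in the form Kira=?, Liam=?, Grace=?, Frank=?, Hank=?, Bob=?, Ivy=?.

Kira=yellow, Liam=grey, Grace=green, Frank=brown, Hank=teal, Bob=black, Ivy=orange

Ivy has just one choice, so Ivy = orange. Eliminate orange elsewhere: Frank.
Frank must be brown (only option left). Eliminate brown elsewhere: Liam, Bob.
Bob's domain is down to {black}, so Bob = black. Eliminate black elsewhere: Kira, Liam.
That leaves Kira = yellow. Eliminate yellow elsewhere: Liam.
That leaves Liam = grey. Strike grey from Grace, Hank.
Grace must be green (only option left).
That leaves Hank = teal.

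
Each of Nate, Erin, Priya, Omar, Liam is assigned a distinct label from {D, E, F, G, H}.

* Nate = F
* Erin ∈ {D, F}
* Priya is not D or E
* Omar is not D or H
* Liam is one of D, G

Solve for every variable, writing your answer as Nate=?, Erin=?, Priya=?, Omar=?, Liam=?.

Nate=F, Erin=D, Priya=H, Omar=E, Liam=G

Nate has just one choice, so Nate = F. So Erin, Priya, Omar can't be F.
Erin's domain is down to {D}, so Erin = D. So Liam can't be D.
Liam's domain is down to {G}, so Liam = G. So Priya, Omar can't be G.
Priya has just one choice, so Priya = H.
Omar's domain is down to {E}, so Omar = E.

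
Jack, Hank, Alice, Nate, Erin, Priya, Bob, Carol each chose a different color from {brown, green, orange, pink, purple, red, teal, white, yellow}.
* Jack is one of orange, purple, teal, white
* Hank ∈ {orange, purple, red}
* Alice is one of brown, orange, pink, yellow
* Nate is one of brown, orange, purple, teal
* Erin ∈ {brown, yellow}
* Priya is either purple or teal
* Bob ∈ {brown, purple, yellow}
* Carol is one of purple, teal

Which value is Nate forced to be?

The 8 variables draw from only 8 values {brown, orange, pink, purple, red, teal, white, yellow}, so each is used; only Alice can be pink, hence Alice = pink.
The 7 still-open variables draw from only 7 values {brown, orange, purple, red, teal, white, yellow}, so each is used; only Hank can be red, hence Hank = red.
The 6 still-open variables together cover exactly {brown, orange, purple, teal, white, yellow} — 6 values for 6 variables — and white appears only in Jack's list, so Jack = white.
Among the 5 still-open variables, orange fits only Nate (and all 5 values in {brown, orange, purple, teal, yellow} must be used), so Nate = orange.

orange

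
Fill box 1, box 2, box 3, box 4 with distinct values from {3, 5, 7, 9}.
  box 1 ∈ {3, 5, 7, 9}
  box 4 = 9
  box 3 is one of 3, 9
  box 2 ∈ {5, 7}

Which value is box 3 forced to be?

3

box 4's domain is down to {9}, so box 4 = 9. Strike 9 from box 1, box 3.
So box 3 = 3.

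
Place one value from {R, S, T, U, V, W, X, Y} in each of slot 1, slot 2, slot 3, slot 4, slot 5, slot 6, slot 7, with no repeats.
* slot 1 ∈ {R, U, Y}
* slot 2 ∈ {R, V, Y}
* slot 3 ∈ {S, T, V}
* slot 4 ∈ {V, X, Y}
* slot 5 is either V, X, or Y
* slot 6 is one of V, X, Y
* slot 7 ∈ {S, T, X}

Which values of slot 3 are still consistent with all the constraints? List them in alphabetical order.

Among the 7 variables, U fits only slot 1 (and all 7 values in {R, S, T, U, V, X, Y} must be used), so slot 1 = U.
Among the 6 still-open variables, R fits only slot 2 (and all 6 values in {R, S, T, V, X, Y} must be used), so slot 2 = R.
slot 4, slot 5, slot 6 between them cover only {V, X, Y} — a naked triple. Remove those values from slot 3, slot 7.
No further eliminations apply; slot 3 can still be any of S, T.

S, T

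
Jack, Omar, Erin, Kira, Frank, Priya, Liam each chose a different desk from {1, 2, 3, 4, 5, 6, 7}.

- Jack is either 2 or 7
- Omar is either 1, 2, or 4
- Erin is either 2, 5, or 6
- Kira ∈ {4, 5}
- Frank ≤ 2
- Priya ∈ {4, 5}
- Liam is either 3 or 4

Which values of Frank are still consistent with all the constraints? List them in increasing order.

1, 2

Among the 7 variables, 3 fits only Liam (and all 7 values in {1, 2, 3, 4, 5, 6, 7} must be used), so Liam = 3.
The 6 still-open variables together cover exactly {1, 2, 4, 5, 6, 7} — 6 values for 6 variables — and 6 appears only in Erin's list, so Erin = 6.
Among the 5 still-open variables, 7 fits only Jack (and all 5 values in {1, 2, 4, 5, 7} must be used), so Jack = 7.
The 2 variables Kira and Priya are confined to {4, 5}, which locks those values in; drop them from Omar.
No further eliminations apply; Frank can still be any of 1, 2.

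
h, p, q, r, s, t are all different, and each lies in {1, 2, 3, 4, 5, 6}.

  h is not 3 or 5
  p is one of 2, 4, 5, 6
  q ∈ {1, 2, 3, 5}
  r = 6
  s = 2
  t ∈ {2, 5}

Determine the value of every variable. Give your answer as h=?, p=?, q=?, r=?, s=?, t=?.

h=1, p=4, q=3, r=6, s=2, t=5

r's domain is down to {6}, so r = 6. Eliminate 6 elsewhere: h, p.
s must be 2 (only option left). Eliminate 2 elsewhere: h, p, q, t.
t has just one choice, so t = 5. Eliminate 5 elsewhere: p, q.
p must be 4 (only option left). Eliminate 4 elsewhere: h.
h's domain is down to {1}, so h = 1. Remove 1 from q.
That leaves q = 3.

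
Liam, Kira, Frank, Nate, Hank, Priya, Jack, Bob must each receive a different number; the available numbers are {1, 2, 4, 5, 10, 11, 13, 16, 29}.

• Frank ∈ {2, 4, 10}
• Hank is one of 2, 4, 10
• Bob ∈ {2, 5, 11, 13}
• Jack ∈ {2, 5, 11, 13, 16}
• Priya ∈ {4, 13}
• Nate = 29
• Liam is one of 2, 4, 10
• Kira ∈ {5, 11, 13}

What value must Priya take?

13

Nate must be 29 (only option left).
The 7 still-open variables draw from only 7 values {2, 4, 5, 10, 11, 13, 16}, so each is used; only Jack can be 16, hence Jack = 16.
Liam, Frank, Hank share exactly the 3 values {2, 4, 10}; by pigeonhole those values go to them, so strike 2, 4, 10 from Priya, Bob.
So Priya = 13.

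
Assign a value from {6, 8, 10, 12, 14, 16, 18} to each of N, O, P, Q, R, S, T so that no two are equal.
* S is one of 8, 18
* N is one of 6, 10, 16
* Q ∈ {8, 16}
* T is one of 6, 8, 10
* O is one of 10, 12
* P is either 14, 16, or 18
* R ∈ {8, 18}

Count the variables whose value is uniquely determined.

3

The 7 variables together cover exactly {6, 8, 10, 12, 14, 16, 18} — 7 values for 7 variables — and 12 appears only in O's list, so O = 12.
The 6 still-open variables draw from only 6 values {6, 8, 10, 14, 16, 18}, so each is used; only P can be 14, hence P = 14.
The 2 variables R and S are confined to {8, 18}, which locks those values in; drop them from Q, T.
That leaves Q = 16. Strike 16 from N.
Determined: O=12, P=14, Q=16. The other variables each still have more than one consistent value. That makes 3.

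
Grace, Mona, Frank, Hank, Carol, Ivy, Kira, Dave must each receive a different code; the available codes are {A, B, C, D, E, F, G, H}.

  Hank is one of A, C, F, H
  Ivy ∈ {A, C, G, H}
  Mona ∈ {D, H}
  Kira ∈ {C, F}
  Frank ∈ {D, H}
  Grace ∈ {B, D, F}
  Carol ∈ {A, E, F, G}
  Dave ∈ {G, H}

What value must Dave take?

The 8 variables together cover exactly {A, B, C, D, E, F, G, H} — 8 values for 8 variables — and B appears only in Grace's list, so Grace = B.
The 7 still-open variables together cover exactly {A, C, D, E, F, G, H} — 7 values for 7 variables — and E appears only in Carol's list, so Carol = E.
Mona and Frank between them cover only {D, H} — a naked pair. Remove those values from Hank, Ivy, Dave.
So Dave = G.

G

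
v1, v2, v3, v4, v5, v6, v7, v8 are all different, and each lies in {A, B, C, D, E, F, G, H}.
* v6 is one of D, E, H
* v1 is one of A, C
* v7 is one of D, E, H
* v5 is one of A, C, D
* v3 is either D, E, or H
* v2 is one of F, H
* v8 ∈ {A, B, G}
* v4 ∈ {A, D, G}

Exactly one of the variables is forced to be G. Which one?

Among the 8 variables, B fits only v8 (and all 8 values in {A, B, C, D, E, F, G, H} must be used), so v8 = B.
Among the 7 still-open variables, F fits only v2 (and all 7 values in {A, C, D, E, F, G, H} must be used), so v2 = F.
The 6 still-open variables together cover exactly {A, C, D, E, G, H} — 6 values for 6 variables — and G appears only in v4's list, so v4 = G.

v4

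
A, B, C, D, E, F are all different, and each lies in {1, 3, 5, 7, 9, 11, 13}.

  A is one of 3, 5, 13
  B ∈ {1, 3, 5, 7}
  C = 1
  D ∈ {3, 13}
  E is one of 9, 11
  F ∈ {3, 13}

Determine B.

C has just one choice, so C = 1. Remove 1 from B.
D and F between them cover only {3, 13} — a naked pair. Remove those values from A, B.
A's domain is down to {5}, so A = 5. Strike 5 from B.
So B = 7.

7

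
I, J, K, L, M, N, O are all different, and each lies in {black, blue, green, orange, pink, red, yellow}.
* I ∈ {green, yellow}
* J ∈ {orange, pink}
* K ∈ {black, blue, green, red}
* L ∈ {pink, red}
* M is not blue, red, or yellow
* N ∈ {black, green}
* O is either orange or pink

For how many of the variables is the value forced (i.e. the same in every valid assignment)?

3

Among the 7 variables, blue fits only K (and all 7 values in {black, blue, green, orange, pink, red, yellow} must be used), so K = blue.
Among the 6 still-open variables, red fits only L (and all 6 values in {black, green, orange, pink, red, yellow} must be used), so L = red.
Among the 5 still-open variables, yellow fits only I (and all 5 values in {black, green, orange, pink, yellow} must be used), so I = yellow.
J and O share exactly the 2 values {orange, pink}; by pigeonhole those values go to them, so strike orange, pink from M.
Determined: I=yellow, K=blue, L=red. The other variables each still have more than one consistent value. That makes 3.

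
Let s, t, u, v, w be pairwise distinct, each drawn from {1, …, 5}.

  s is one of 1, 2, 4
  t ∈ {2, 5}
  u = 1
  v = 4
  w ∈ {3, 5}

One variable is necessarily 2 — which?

u has just one choice, so u = 1. Strike 1 from s.
v has just one choice, so v = 4. So s can't be 4.
So 2 goes to s.

s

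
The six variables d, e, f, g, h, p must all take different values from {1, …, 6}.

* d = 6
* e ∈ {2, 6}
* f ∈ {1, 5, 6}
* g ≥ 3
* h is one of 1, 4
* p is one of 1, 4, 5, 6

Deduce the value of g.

d must be 6 (only option left). So e, f, g, p can't be 6.
e has just one choice, so e = 2.
The 4 still-open variables draw from only 4 values {1, 3, 4, 5}, so each is used; only g can be 3, hence g = 3.

3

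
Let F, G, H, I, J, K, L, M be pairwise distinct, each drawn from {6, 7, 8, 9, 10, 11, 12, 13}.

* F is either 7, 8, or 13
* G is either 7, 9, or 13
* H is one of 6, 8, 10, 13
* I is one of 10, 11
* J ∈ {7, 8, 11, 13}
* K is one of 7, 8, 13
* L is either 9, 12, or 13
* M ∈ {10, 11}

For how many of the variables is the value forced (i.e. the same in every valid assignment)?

3

Among the 8 variables, 6 fits only H (and all 8 values in {6, 7, 8, 9, 10, 11, 12, 13} must be used), so H = 6.
Among the 7 still-open variables, 12 fits only L (and all 7 values in {7, 8, 9, 10, 11, 12, 13} must be used), so L = 12.
Among the 6 still-open variables, 9 fits only G (and all 6 values in {7, 8, 9, 10, 11, 13} must be used), so G = 9.
I and M share exactly the 2 values {10, 11}; by pigeonhole those values go to them, so strike 10, 11 from J.
Determined: G=9, H=6, L=12. The other variables each still have more than one consistent value. That makes 3.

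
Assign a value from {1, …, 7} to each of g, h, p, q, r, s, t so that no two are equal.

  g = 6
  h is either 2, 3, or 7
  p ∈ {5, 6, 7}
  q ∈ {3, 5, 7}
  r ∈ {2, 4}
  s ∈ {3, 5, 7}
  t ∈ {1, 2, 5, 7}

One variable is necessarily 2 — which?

g must be 6 (only option left). Eliminate 6 elsewhere: p.
Among the 6 still-open variables, 1 fits only t (and all 6 values in {1, 2, 3, 4, 5, 7} must be used), so t = 1.
The 5 still-open variables draw from only 5 values {2, 3, 4, 5, 7}, so each is used; only r can be 4, hence r = 4.
Among the 4 still-open variables, 2 fits only h (and all 4 values in {2, 3, 5, 7} must be used), so h = 2.

h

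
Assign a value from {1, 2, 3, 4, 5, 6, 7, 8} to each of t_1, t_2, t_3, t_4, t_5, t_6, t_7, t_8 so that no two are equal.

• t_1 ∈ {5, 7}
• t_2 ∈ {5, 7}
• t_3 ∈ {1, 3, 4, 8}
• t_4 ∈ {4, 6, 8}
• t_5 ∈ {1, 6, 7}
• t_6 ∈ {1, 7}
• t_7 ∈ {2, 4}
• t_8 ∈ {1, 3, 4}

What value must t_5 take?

6

The 8 variables draw from only 8 values {1, 2, 3, 4, 5, 6, 7, 8}, so each is used; only t_7 can be 2, hence t_7 = 2.
t_1 and t_2 share exactly the 2 values {5, 7}; by pigeonhole those values go to them, so strike 5, 7 from t_5, t_6.
t_6 must be 1 (only option left). So t_3, t_5, t_8 can't be 1.
So t_5 = 6.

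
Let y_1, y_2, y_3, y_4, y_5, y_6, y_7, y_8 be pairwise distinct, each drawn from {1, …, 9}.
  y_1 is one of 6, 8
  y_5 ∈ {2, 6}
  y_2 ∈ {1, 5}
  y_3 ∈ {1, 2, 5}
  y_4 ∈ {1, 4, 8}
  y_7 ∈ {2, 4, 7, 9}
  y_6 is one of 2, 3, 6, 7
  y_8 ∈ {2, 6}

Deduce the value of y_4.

The 2 variables y_5 and y_8 are confined to {2, 6}, which locks those values in; drop them from y_1, y_3, y_6, y_7.
y_1 must be 8 (only option left). Eliminate 8 elsewhere: y_4.
y_2 and y_3 share exactly the 2 values {1, 5}; by pigeonhole those values go to them, so strike 1, 5 from y_4.
So y_4 = 4.

4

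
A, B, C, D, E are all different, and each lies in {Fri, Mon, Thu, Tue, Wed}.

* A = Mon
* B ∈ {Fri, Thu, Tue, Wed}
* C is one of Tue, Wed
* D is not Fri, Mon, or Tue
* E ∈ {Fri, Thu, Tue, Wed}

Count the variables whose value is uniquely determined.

A's domain is down to {Mon}, so A = Mon.
Determined: A=Mon. The other variables each still have more than one consistent value. That makes 1.

1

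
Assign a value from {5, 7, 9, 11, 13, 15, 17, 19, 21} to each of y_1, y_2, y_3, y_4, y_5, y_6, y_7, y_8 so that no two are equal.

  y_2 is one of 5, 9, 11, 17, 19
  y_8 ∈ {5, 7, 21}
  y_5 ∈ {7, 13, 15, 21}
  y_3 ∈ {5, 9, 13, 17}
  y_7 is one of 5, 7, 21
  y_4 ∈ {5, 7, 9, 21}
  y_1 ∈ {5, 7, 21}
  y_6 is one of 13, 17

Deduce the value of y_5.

15

y_1, y_7, y_8 between them cover only {5, 7, 21} — a naked triple. Remove those values from y_2, y_3, y_4, y_5.
y_4's domain is down to {9}, so y_4 = 9. Eliminate 9 elsewhere: y_2, y_3.
y_3 and y_6 share exactly the 2 values {13, 17}; by pigeonhole those values go to them, so strike 13, 17 from y_2, y_5.
So y_5 = 15.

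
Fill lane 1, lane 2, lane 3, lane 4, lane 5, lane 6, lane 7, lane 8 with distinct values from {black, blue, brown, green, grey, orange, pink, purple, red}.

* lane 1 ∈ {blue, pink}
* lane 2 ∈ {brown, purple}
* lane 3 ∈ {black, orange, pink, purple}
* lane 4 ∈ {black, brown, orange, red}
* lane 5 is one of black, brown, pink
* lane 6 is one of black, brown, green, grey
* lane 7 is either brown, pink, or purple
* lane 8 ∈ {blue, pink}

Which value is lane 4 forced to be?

red

lane 1 and lane 8 between them cover only {blue, pink} — a naked pair. Remove those values from lane 3, lane 5, lane 7.
lane 2 and lane 7 share exactly the 2 values {brown, purple}; by pigeonhole those values go to them, so strike brown, purple from lane 3, lane 4, lane 5, lane 6.
That leaves lane 5 = black. Remove black from lane 3, lane 4, lane 6.
lane 3 must be orange (only option left). Remove orange from lane 4.
So lane 4 = red.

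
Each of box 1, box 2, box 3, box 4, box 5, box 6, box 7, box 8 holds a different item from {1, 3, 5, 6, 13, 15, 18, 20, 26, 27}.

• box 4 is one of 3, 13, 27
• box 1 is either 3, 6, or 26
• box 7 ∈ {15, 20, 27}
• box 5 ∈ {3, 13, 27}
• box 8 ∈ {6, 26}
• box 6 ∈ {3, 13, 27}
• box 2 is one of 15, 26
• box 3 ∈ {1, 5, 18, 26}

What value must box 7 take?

20

The 3 variables box 4, box 5, box 6 are confined to {3, 13, 27}, which locks those values in; drop them from box 1, box 7.
box 1 and box 8 share exactly the 2 values {6, 26}; by pigeonhole those values go to them, so strike 6, 26 from box 2, box 3.
box 2 has just one choice, so box 2 = 15. Eliminate 15 elsewhere: box 7.
So box 7 = 20.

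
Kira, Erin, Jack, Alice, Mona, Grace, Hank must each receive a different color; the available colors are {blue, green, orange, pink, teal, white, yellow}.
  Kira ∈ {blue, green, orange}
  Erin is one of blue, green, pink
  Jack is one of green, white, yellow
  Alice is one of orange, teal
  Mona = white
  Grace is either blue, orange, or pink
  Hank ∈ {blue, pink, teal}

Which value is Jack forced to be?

Mona's domain is down to {white}, so Mona = white. Remove white from Jack.
The 6 still-open variables draw from only 6 values {blue, green, orange, pink, teal, yellow}, so each is used; only Jack can be yellow, hence Jack = yellow.

yellow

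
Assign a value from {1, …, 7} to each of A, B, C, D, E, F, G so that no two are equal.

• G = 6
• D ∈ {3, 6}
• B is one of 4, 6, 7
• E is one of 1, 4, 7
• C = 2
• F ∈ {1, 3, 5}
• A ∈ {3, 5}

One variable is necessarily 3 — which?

C has just one choice, so C = 2.
G's domain is down to {6}, so G = 6. Eliminate 6 elsewhere: B, D.
So 3 goes to D.

D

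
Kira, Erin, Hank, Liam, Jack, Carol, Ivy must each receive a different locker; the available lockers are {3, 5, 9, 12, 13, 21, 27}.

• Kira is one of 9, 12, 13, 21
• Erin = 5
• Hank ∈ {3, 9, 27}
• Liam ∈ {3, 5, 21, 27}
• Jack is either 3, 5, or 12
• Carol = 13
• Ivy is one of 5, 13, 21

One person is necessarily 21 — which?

Erin must be 5 (only option left). So Liam, Jack, Ivy can't be 5.
Carol has just one choice, so Carol = 13. Remove 13 from Kira, Ivy.
So 21 goes to Ivy.

Ivy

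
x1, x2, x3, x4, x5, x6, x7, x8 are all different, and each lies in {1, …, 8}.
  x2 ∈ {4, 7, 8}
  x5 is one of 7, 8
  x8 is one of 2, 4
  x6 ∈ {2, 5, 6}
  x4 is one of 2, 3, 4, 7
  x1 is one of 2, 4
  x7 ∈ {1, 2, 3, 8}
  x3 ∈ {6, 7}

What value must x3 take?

The 8 variables draw from only 8 values {1, 2, 3, 4, 5, 6, 7, 8}, so each is used; only x7 can be 1, hence x7 = 1.
The 7 still-open variables draw from only 7 values {2, 3, 4, 5, 6, 7, 8}, so each is used; only x4 can be 3, hence x4 = 3.
The 6 still-open variables draw from only 6 values {2, 4, 5, 6, 7, 8}, so each is used; only x6 can be 5, hence x6 = 5.
The 5 still-open variables draw from only 5 values {2, 4, 6, 7, 8}, so each is used; only x3 can be 6, hence x3 = 6.

6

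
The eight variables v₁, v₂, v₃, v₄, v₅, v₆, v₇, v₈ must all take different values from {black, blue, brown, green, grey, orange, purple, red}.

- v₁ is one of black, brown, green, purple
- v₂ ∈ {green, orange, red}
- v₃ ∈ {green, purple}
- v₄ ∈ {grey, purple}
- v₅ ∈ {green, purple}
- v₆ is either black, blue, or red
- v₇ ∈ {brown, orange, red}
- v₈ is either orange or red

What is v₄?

Among the 8 variables, blue fits only v₆ (and all 8 values in {black, blue, brown, green, grey, orange, purple, red} must be used), so v₆ = blue.
The 7 still-open variables together cover exactly {black, brown, green, grey, orange, purple, red} — 7 values for 7 variables — and black appears only in v₁'s list, so v₁ = black.
The 6 still-open variables together cover exactly {brown, green, grey, orange, purple, red} — 6 values for 6 variables — and brown appears only in v₇'s list, so v₇ = brown.
The 5 still-open variables draw from only 5 values {green, grey, orange, purple, red}, so each is used; only v₄ can be grey, hence v₄ = grey.

grey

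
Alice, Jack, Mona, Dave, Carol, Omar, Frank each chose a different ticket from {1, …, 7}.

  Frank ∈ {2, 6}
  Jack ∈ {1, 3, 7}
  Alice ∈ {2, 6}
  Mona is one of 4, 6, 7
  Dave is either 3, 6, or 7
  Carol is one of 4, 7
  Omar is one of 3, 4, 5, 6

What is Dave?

The 7 variables together cover exactly {1, 2, 3, 4, 5, 6, 7} — 7 values for 7 variables — and 1 appears only in Jack's list, so Jack = 1.
The 6 still-open variables draw from only 6 values {2, 3, 4, 5, 6, 7}, so each is used; only Omar can be 5, hence Omar = 5.
The 5 still-open variables together cover exactly {2, 3, 4, 6, 7} — 5 values for 5 variables — and 3 appears only in Dave's list, so Dave = 3.

3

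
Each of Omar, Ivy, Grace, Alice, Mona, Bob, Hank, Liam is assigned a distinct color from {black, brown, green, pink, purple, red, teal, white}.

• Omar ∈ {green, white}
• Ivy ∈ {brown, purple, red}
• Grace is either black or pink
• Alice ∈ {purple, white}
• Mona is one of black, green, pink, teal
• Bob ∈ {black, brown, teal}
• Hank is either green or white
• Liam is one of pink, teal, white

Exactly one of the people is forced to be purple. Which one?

Among the 8 variables, red fits only Ivy (and all 8 values in {black, brown, green, pink, purple, red, teal, white} must be used), so Ivy = red.
The 7 still-open variables draw from only 7 values {black, brown, green, pink, purple, teal, white}, so each is used; only Bob can be brown, hence Bob = brown.
The 6 still-open variables draw from only 6 values {black, green, pink, purple, teal, white}, so each is used; only Alice can be purple, hence Alice = purple.

Alice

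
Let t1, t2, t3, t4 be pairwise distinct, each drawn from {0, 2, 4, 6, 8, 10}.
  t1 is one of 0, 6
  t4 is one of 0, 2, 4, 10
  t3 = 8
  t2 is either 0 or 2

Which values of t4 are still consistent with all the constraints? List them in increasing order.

t3 must be 8 (only option left).
No further eliminations apply; t4 can still be any of 0, 2, 4, 10.

0, 2, 4, 10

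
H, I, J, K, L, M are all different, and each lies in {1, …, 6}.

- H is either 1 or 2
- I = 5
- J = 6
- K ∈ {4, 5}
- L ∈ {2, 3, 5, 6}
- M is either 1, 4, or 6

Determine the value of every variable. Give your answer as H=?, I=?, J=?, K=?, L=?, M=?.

H=2, I=5, J=6, K=4, L=3, M=1

I must be 5 (only option left). Eliminate 5 elsewhere: K, L.
J has just one choice, so J = 6. So L, M can't be 6.
K has just one choice, so K = 4. Remove 4 from M.
M's domain is down to {1}, so M = 1. Strike 1 from H.
That leaves H = 2. So L can't be 2.
L has just one choice, so L = 3.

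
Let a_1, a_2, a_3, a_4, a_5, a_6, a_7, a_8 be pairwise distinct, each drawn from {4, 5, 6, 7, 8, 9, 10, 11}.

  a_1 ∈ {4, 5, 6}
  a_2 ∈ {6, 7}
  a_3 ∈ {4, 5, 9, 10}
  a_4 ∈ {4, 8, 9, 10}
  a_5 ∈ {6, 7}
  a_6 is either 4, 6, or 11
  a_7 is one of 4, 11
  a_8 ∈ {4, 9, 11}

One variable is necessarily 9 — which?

The 8 variables draw from only 8 values {4, 5, 6, 7, 8, 9, 10, 11}, so each is used; only a_4 can be 8, hence a_4 = 8.
Among the 7 still-open variables, 10 fits only a_3 (and all 7 values in {4, 5, 6, 7, 9, 10, 11} must be used), so a_3 = 10.
Among the 6 still-open variables, 5 fits only a_1 (and all 6 values in {4, 5, 6, 7, 9, 11} must be used), so a_1 = 5.
Among the 5 still-open variables, 9 fits only a_8 (and all 5 values in {4, 6, 7, 9, 11} must be used), so a_8 = 9.

a_8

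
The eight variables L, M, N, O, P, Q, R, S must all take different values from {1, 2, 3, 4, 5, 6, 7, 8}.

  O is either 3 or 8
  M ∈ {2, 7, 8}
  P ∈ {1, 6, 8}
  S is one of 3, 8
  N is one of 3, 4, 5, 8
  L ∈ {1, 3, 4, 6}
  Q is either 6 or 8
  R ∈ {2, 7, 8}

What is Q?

The 8 variables draw from only 8 values {1, 2, 3, 4, 5, 6, 7, 8}, so each is used; only N can be 5, hence N = 5.
Among the 7 still-open variables, 4 fits only L (and all 7 values in {1, 2, 3, 4, 6, 7, 8} must be used), so L = 4.
The 6 still-open variables together cover exactly {1, 2, 3, 6, 7, 8} — 6 values for 6 variables — and 1 appears only in P's list, so P = 1.
Among the 5 still-open variables, 6 fits only Q (and all 5 values in {2, 3, 6, 7, 8} must be used), so Q = 6.

6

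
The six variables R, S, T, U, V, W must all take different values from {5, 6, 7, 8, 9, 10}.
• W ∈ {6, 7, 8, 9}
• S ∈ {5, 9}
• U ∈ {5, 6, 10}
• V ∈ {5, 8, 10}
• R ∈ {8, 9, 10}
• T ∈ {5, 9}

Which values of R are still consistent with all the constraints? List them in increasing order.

The 6 variables draw from only 6 values {5, 6, 7, 8, 9, 10}, so each is used; only W can be 7, hence W = 7.
The 5 still-open variables together cover exactly {5, 6, 8, 9, 10} — 5 values for 5 variables — and 6 appears only in U's list, so U = 6.
S and T share exactly the 2 values {5, 9}; by pigeonhole those values go to them, so strike 5, 9 from R, V.
No further eliminations apply; R can still be any of 8, 10.

8, 10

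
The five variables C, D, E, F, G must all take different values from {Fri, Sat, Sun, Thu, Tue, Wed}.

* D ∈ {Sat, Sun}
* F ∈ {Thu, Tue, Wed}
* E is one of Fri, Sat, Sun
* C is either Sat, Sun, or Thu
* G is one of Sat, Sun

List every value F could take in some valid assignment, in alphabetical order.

D and G share exactly the 2 values {Sat, Sun}; by pigeonhole those values go to them, so strike Sat, Sun from C, E.
C's domain is down to {Thu}, so C = Thu. Strike Thu from F.
That leaves E = Fri.
No further eliminations apply; F can still be any of Tue, Wed.

Tue, Wed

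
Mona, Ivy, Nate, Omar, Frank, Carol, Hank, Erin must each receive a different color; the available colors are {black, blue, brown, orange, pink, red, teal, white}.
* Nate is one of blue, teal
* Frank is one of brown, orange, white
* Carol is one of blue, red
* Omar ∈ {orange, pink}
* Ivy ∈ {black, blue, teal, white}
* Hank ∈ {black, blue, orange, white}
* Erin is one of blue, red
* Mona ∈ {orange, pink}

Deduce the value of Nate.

Among the 8 variables, brown fits only Frank (and all 8 values in {black, blue, brown, orange, pink, red, teal, white} must be used), so Frank = brown.
Mona and Omar between them cover only {orange, pink} — a naked pair. Remove those values from Hank.
Carol and Erin between them cover only {blue, red} — a naked pair. Remove those values from Ivy, Nate, Hank.
So Nate = teal.

teal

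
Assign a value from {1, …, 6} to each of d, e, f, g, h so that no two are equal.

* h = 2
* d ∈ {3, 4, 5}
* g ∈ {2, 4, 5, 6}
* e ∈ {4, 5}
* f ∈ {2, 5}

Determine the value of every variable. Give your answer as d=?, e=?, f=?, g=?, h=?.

d=3, e=4, f=5, g=6, h=2

h has just one choice, so h = 2. Eliminate 2 elsewhere: f, g.
f has just one choice, so f = 5. Eliminate 5 elsewhere: d, e, g.
e has just one choice, so e = 4. Remove 4 from d, g.
g has just one choice, so g = 6.
That leaves d = 3.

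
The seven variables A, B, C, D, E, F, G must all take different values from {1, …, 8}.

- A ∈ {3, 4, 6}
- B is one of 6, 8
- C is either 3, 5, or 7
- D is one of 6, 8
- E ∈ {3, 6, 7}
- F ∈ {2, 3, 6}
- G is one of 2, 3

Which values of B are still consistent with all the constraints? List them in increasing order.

6, 8

Among the 7 variables, 4 fits only A (and all 7 values in {2, 3, 4, 5, 6, 7, 8} must be used), so A = 4.
The 6 still-open variables draw from only 6 values {2, 3, 5, 6, 7, 8}, so each is used; only C can be 5, hence C = 5.
Among the 5 still-open variables, 7 fits only E (and all 5 values in {2, 3, 6, 7, 8} must be used), so E = 7.
The 2 variables B and D are confined to {6, 8}, which locks those values in; drop them from F.
No further eliminations apply; B can still be any of 6, 8.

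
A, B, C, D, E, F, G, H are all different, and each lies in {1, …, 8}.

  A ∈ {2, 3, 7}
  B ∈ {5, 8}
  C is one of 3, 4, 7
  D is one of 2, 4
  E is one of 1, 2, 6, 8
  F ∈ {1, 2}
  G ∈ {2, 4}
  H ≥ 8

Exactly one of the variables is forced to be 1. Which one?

H's domain is down to {8}, so H = 8. So B, E can't be 8.
That leaves B = 5.
Among the 6 still-open variables, 6 fits only E (and all 6 values in {1, 2, 3, 4, 6, 7} must be used), so E = 6.
The 5 still-open variables draw from only 5 values {1, 2, 3, 4, 7}, so each is used; only F can be 1, hence F = 1.

F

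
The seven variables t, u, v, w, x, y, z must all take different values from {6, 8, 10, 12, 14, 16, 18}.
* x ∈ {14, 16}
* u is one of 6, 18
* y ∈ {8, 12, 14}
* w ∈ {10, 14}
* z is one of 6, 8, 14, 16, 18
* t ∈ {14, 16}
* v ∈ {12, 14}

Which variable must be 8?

Among the 7 variables, 10 fits only w (and all 7 values in {6, 8, 10, 12, 14, 16, 18} must be used), so w = 10.
t and x share exactly the 2 values {14, 16}; by pigeonhole those values go to them, so strike 14, 16 from v, y, z.
v's domain is down to {12}, so v = 12. Strike 12 from y.
So 8 goes to y.

y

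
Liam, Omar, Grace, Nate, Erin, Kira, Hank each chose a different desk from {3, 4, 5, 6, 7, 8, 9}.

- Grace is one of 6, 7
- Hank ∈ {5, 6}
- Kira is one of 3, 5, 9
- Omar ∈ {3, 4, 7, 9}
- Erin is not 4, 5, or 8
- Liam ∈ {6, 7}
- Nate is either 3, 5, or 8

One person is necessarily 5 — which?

Among the 7 variables, 4 fits only Omar (and all 7 values in {3, 4, 5, 6, 7, 8, 9} must be used), so Omar = 4.
The 6 still-open variables draw from only 6 values {3, 5, 6, 7, 8, 9}, so each is used; only Nate can be 8, hence Nate = 8.
Liam and Grace between them cover only {6, 7} — a naked pair. Remove those values from Erin, Hank.
So 5 goes to Hank.

Hank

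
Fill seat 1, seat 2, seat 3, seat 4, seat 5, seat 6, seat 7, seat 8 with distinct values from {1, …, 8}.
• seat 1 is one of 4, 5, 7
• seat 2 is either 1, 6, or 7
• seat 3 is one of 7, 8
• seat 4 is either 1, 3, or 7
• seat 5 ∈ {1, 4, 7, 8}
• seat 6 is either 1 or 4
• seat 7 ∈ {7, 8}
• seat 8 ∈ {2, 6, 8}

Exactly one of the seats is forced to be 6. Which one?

The 8 variables together cover exactly {1, 2, 3, 4, 5, 6, 7, 8} — 8 values for 8 variables — and 2 appears only in seat 8's list, so seat 8 = 2.
Among the 7 still-open variables, 3 fits only seat 4 (and all 7 values in {1, 3, 4, 5, 6, 7, 8} must be used), so seat 4 = 3.
The 6 still-open variables draw from only 6 values {1, 4, 5, 6, 7, 8}, so each is used; only seat 1 can be 5, hence seat 1 = 5.
The 5 still-open variables together cover exactly {1, 4, 6, 7, 8} — 5 values for 5 variables — and 6 appears only in seat 2's list, so seat 2 = 6.

seat 2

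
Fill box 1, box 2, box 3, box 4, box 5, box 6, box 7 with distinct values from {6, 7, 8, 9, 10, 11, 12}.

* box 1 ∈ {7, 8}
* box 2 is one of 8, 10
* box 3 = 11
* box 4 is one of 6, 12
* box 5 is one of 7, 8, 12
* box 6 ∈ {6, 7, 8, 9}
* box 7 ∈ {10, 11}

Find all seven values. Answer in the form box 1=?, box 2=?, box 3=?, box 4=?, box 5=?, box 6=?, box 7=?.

box 3 must be 11 (only option left). Strike 11 from box 7.
box 7 must be 10 (only option left). So box 2 can't be 10.
That leaves box 2 = 8. Eliminate 8 elsewhere: box 1, box 5, box 6.
box 1's domain is down to {7}, so box 1 = 7. Eliminate 7 elsewhere: box 5, box 6.
box 5 has just one choice, so box 5 = 12. Eliminate 12 elsewhere: box 4.
box 4 has just one choice, so box 4 = 6. So box 6 can't be 6.
That leaves box 6 = 9.

box 1=7, box 2=8, box 3=11, box 4=6, box 5=12, box 6=9, box 7=10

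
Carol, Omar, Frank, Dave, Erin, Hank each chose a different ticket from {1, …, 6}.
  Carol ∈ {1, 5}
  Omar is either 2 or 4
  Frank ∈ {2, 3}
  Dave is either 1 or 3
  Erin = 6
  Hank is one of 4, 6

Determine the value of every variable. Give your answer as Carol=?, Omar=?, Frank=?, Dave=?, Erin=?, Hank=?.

Erin must be 6 (only option left). So Hank can't be 6.
That leaves Hank = 4. Remove 4 from Omar.
Omar's domain is down to {2}, so Omar = 2. Eliminate 2 elsewhere: Frank.
Frank has just one choice, so Frank = 3. Remove 3 from Dave.
Dave has just one choice, so Dave = 1. Strike 1 from Carol.
That leaves Carol = 5.

Carol=5, Omar=2, Frank=3, Dave=1, Erin=6, Hank=4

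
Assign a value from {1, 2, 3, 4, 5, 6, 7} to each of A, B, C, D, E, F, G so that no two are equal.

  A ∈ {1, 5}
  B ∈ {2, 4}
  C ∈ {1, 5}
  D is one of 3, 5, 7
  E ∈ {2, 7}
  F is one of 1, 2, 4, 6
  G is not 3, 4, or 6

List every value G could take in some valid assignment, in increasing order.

The 7 variables together cover exactly {1, 2, 3, 4, 5, 6, 7} — 7 values for 7 variables — and 3 appears only in D's list, so D = 3.
The 6 still-open variables together cover exactly {1, 2, 4, 5, 6, 7} — 6 values for 6 variables — and 6 appears only in F's list, so F = 6.
The 5 still-open variables draw from only 5 values {1, 2, 4, 5, 7}, so each is used; only B can be 4, hence B = 4.
A and C between them cover only {1, 5} — a naked pair. Remove those values from G.
No further eliminations apply; G can still be any of 2, 7.

2, 7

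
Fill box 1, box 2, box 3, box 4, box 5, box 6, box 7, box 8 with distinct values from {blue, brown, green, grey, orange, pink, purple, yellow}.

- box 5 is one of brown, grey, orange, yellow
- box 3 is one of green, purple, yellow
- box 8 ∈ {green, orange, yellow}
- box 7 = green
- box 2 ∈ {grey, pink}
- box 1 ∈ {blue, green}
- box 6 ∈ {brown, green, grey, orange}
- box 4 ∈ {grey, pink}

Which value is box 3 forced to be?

box 7's domain is down to {green}, so box 7 = green. Remove green from box 1, box 3, box 6, box 8.
box 1 must be blue (only option left).
The 6 still-open variables draw from only 6 values {brown, grey, orange, pink, purple, yellow}, so each is used; only box 3 can be purple, hence box 3 = purple.

purple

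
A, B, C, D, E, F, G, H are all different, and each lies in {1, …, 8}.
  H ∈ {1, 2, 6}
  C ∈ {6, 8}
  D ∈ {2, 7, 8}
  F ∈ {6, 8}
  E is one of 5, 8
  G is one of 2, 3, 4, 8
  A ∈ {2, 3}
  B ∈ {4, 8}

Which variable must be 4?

B

The 8 variables draw from only 8 values {1, 2, 3, 4, 5, 6, 7, 8}, so each is used; only H can be 1, hence H = 1.
Among the 7 still-open variables, 5 fits only E (and all 7 values in {2, 3, 4, 5, 6, 7, 8} must be used), so E = 5.
The 6 still-open variables draw from only 6 values {2, 3, 4, 6, 7, 8}, so each is used; only D can be 7, hence D = 7.
C and F between them cover only {6, 8} — a naked pair. Remove those values from B, G.
So 4 goes to B.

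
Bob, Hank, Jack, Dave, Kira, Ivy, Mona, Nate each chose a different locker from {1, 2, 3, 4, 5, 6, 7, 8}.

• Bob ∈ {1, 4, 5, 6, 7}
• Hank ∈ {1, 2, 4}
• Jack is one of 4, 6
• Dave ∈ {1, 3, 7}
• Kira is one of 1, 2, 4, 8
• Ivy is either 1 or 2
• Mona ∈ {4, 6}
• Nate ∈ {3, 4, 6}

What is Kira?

8

Among the 8 variables, 5 fits only Bob (and all 8 values in {1, 2, 3, 4, 5, 6, 7, 8} must be used), so Bob = 5.
The 7 still-open variables together cover exactly {1, 2, 3, 4, 6, 7, 8} — 7 values for 7 variables — and 7 appears only in Dave's list, so Dave = 7.
Among the 6 still-open variables, 3 fits only Nate (and all 6 values in {1, 2, 3, 4, 6, 8} must be used), so Nate = 3.
The 5 still-open variables draw from only 5 values {1, 2, 4, 6, 8}, so each is used; only Kira can be 8, hence Kira = 8.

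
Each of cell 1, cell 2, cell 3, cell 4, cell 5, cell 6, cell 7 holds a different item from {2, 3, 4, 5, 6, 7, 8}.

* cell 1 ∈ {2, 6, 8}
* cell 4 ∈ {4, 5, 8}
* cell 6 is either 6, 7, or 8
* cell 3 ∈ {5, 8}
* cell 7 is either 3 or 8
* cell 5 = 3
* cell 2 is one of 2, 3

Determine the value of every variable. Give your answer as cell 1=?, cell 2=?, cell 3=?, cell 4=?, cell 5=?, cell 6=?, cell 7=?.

cell 5's domain is down to {3}, so cell 5 = 3. Eliminate 3 elsewhere: cell 2, cell 7.
cell 7's domain is down to {8}, so cell 7 = 8. Remove 8 from cell 1, cell 3, cell 4, cell 6.
cell 2 has just one choice, so cell 2 = 2. Eliminate 2 elsewhere: cell 1.
That leaves cell 3 = 5. Eliminate 5 elsewhere: cell 4.
cell 4 has just one choice, so cell 4 = 4.
cell 1 must be 6 (only option left). So cell 6 can't be 6.
cell 6 must be 7 (only option left).

cell 1=6, cell 2=2, cell 3=5, cell 4=4, cell 5=3, cell 6=7, cell 7=8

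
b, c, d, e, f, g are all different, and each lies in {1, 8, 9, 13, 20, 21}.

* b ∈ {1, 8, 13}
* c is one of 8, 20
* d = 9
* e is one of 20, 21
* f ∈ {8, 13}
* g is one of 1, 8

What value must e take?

d must be 9 (only option left).
The 5 still-open variables draw from only 5 values {1, 8, 13, 20, 21}, so each is used; only e can be 21, hence e = 21.

21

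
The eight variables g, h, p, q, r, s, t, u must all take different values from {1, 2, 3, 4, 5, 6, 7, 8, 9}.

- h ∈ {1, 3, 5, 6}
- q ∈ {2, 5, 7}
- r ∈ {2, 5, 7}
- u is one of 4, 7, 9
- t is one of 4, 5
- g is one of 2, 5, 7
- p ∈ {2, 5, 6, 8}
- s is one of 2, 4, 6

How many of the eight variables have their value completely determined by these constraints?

The 3 variables g, q, r are confined to {2, 5, 7}, which locks those values in; drop them from h, p, s, t, u.
t has just one choice, so t = 4. Eliminate 4 elsewhere: s, u.
u has just one choice, so u = 9.
s has just one choice, so s = 6. Strike 6 from h, p.
p's domain is down to {8}, so p = 8.
Determined: p=8, s=6, t=4, u=9. The other variables each still have more than one consistent value. That makes 4.

4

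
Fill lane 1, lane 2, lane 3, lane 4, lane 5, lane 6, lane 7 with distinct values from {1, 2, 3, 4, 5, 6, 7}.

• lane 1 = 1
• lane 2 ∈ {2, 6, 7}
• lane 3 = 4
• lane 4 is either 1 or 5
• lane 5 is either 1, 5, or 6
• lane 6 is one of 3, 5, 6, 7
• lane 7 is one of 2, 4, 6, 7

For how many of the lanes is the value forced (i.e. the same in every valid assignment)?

5

lane 1 must be 1 (only option left). So lane 4, lane 5 can't be 1.
lane 3's domain is down to {4}, so lane 3 = 4. Eliminate 4 elsewhere: lane 7.
lane 4 must be 5 (only option left). Eliminate 5 elsewhere: lane 5, lane 6.
lane 5 must be 6 (only option left). Strike 6 from lane 2, lane 6, lane 7.
Among the 3 still-open variables, 3 fits only lane 6 (and all 3 values in {2, 3, 7} must be used), so lane 6 = 3.
Determined: lane 1=1, lane 3=4, lane 4=5, lane 5=6, lane 6=3. The other lanes each still have more than one consistent value. That makes 5.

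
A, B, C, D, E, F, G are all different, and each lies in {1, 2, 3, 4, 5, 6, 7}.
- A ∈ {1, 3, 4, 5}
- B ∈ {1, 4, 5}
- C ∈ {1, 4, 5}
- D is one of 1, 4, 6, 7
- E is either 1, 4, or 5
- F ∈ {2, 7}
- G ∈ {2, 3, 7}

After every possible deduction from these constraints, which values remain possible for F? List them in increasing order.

The 7 variables draw from only 7 values {1, 2, 3, 4, 5, 6, 7}, so each is used; only D can be 6, hence D = 6.
B, C, E share exactly the 3 values {1, 4, 5}; by pigeonhole those values go to them, so strike 1, 4, 5 from A.
A has just one choice, so A = 3. Remove 3 from G.
No further eliminations apply; F can still be any of 2, 7.

2, 7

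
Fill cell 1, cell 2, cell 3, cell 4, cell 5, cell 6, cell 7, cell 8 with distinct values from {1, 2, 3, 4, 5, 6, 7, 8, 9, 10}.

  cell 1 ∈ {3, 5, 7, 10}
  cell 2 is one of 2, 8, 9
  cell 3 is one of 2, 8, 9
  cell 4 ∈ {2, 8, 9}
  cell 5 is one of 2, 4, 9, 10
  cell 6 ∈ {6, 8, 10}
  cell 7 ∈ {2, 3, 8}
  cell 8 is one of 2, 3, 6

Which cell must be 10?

cell 2, cell 3, cell 4 between them cover only {2, 8, 9} — a naked triple. Remove those values from cell 5, cell 6, cell 7, cell 8.
That leaves cell 7 = 3. So cell 1, cell 8 can't be 3.
cell 8's domain is down to {6}, so cell 8 = 6. So cell 6 can't be 6.
So 10 goes to cell 6.

cell 6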